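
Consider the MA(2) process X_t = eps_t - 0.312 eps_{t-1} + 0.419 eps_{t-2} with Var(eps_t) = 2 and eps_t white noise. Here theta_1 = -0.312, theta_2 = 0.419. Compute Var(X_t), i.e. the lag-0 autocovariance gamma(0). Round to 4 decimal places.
\gamma(0) = 2.5458

For an MA(q) process X_t = eps_t + sum_i theta_i eps_{t-i} with
Var(eps_t) = sigma^2, the variance is
  gamma(0) = sigma^2 * (1 + sum_i theta_i^2).
  sum_i theta_i^2 = (-0.312)^2 + (0.419)^2 = 0.097344 + 0.175561 = 0.272905.
  gamma(0) = 2 * (1 + 0.272905) = 2 * 1.272905 = 2.54581, which rounds to 2.5458.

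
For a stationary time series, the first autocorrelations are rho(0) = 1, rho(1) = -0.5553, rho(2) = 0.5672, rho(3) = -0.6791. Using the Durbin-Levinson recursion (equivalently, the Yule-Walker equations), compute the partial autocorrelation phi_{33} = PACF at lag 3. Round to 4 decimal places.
\phi_{33} = -0.4610

The PACF at lag k is phi_{kk}, the last component of the solution
to the Yule-Walker system G_k phi = r_k where
  (G_k)_{ij} = rho(|i - j|), (r_k)_i = rho(i), i,j = 1..k.
Equivalently, Durbin-Levinson gives phi_{kk} iteratively:
  phi_{11} = rho(1)
  phi_{kk} = [rho(k) - sum_{j=1..k-1} phi_{k-1,j} rho(k-j)]
            / [1 - sum_{j=1..k-1} phi_{k-1,j} rho(j)],
  phi_{k,j} = phi_{k-1,j} - phi_{kk} phi_{k-1,k-j},  j = 1..k-1.
Step k = 1:
  phi_11 = rho(1) = -0.5553.
Step k = 2:
  phi_22 = [rho(2) - phi_11 rho(1)] / [1 - phi_11 rho(1)] = [0.5672 - (-0.5553)(-0.5553)] / [1 - (-0.5553)(-0.5553)]
         = 0.25884191 / 0.69164191 = 0.374243.
  Update: phi_21 = phi_11 - phi_22 phi_11 = -0.5553 - (0.374243)(-0.5553) = -0.347483.
Step k = 3:
  phi_33 = [rho(3) - phi_21 rho(2) - phi_22 rho(1)] / [1 - phi_21 rho(1) - phi_22 rho(2)]
    numerator   = -0.6791 - (-0.347483)(0.5672) - (0.374243)(-0.5553) = -0.27419066
    denominator = 1 - (-0.347483)(-0.5553) - (0.374243)(0.5672) = 0.59477222
  phi_33 = -0.27419066 / 0.59477222 = -0.461.
Therefore phi_{33} = -0.4610.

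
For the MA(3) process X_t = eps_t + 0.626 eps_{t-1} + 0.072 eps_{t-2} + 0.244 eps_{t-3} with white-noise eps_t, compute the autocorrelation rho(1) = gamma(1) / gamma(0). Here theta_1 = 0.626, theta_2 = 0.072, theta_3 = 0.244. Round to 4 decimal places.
\rho(1) = 0.4728

For an MA(q) process with theta_0 = 1, the autocovariance is
  gamma(k) = sigma^2 * sum_{i=0..q-k} theta_i * theta_{i+k},
and rho(k) = gamma(k) / gamma(0). Sigma^2 cancels.
  numerator   = (1)*(0.626) + (0.626)*(0.072) + (0.072)*(0.244) = 0.68864.
  denominator = (1)^2 + (0.626)^2 + (0.072)^2 + (0.244)^2 = 1.456596.
  rho(1) = 0.68864 / 1.456596 = 0.4728.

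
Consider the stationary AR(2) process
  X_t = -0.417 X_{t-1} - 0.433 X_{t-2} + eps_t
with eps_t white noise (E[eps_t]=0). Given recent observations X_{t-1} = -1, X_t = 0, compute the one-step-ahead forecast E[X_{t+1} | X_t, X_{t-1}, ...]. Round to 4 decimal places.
E[X_{t+1} \mid \mathcal F_t] = 0.4330

For an AR(p) model X_t = c + sum_i phi_i X_{t-i} + eps_t, the
one-step-ahead conditional mean is
  E[X_{t+1} | X_t, ...] = c + sum_i phi_i X_{t+1-i}.
Substitute known values:
  E[X_{t+1} | ...] = (-0.417) * (0) + (-0.433) * (-1)
                   = 0.4330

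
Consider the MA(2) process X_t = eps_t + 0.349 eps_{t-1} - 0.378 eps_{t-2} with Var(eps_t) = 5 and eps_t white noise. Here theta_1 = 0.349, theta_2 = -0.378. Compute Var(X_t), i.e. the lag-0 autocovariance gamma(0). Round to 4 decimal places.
\gamma(0) = 6.3234

For an MA(q) process X_t = eps_t + sum_i theta_i eps_{t-i} with
Var(eps_t) = sigma^2, the variance is
  gamma(0) = sigma^2 * (1 + sum_i theta_i^2).
  sum_i theta_i^2 = (0.349)^2 + (-0.378)^2 = 0.121801 + 0.142884 = 0.264685.
  gamma(0) = 5 * (1 + 0.264685) = 5 * 1.264685 = 6.323425, which rounds to 6.3234.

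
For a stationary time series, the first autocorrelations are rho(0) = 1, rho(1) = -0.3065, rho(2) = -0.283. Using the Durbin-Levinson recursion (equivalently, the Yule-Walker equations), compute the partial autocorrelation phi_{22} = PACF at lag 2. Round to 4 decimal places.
\phi_{22} = -0.4160

The PACF at lag k is phi_{kk}, the last component of the solution
to the Yule-Walker system G_k phi = r_k where
  (G_k)_{ij} = rho(|i - j|), (r_k)_i = rho(i), i,j = 1..k.
Equivalently, Durbin-Levinson gives phi_{kk} iteratively:
  phi_{11} = rho(1)
  phi_{kk} = [rho(k) - sum_{j=1..k-1} phi_{k-1,j} rho(k-j)]
            / [1 - sum_{j=1..k-1} phi_{k-1,j} rho(j)],
  phi_{k,j} = phi_{k-1,j} - phi_{kk} phi_{k-1,k-j},  j = 1..k-1.
Step k = 1:
  phi_11 = rho(1) = -0.3065.
Step k = 2:
  phi_22 = [rho(2) - phi_11 rho(1)] / [1 - phi_11 rho(1)] = [-0.283 - (-0.3065)(-0.3065)] / [1 - (-0.3065)(-0.3065)]
         = -0.37694225 / 0.90605775 = -0.416.
Therefore phi_{22} = -0.4160.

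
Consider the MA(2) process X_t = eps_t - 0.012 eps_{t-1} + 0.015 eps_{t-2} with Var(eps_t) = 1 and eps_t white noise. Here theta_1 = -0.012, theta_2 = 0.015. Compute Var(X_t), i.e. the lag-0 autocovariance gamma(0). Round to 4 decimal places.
\gamma(0) = 1.0004

For an MA(q) process X_t = eps_t + sum_i theta_i eps_{t-i} with
Var(eps_t) = sigma^2, the variance is
  gamma(0) = sigma^2 * (1 + sum_i theta_i^2).
  sum_i theta_i^2 = (-0.012)^2 + (0.015)^2 = 0.000144 + 0.000225 = 0.000369.
  gamma(0) = 1 * (1 + 0.000369) = 1 * 1.000369 = 1.000369, which rounds to 1.0004.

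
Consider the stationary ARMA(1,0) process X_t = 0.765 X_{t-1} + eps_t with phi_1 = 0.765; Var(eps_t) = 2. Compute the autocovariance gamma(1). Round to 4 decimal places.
\gamma(1) = 3.6887

Multiply the model equation by X_{t-k} and take expectations. With theta_0 = psi_0 = 1 and psi_j the MA(infinity) weights, this gives
  gamma(k) - sum_i phi_i gamma(k-i) = c_k,
  c_k = sigma^2 * sum_{j=k..q} theta_j psi_{j-k}   (c_k = 0 for k > q),
using gamma(-m) = gamma(m).
Pure AR (q = 0): c_0 = sigma^2 = 2, c_k = 0 for k >= 1.
Equations for k = 0 and k = 1 (AR order 1):
  gamma(0) = phi_1 gamma(1) + c_0
  gamma(1) = phi_1 gamma(0) + c_1
Substituting the second into the first: gamma(0) (1 - phi_1^2) = c_0 + phi_1 c_1, so
  gamma(0) = c_0 / (1 - phi_1^2) = 2 / (1 - (0.765)^2) = 2 / 0.414775 = 4.821891.
  gamma(1) = phi_1 gamma(0) = (0.765)(4.821891) = 3.688747.
Therefore gamma(1) = 3.6887 (to 4 decimal places).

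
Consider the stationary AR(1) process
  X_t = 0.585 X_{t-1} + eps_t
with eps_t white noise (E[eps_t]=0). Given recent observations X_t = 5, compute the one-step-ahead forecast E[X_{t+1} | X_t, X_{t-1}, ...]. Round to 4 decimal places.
E[X_{t+1} \mid \mathcal F_t] = 2.9250

For an AR(p) model X_t = c + sum_i phi_i X_{t-i} + eps_t, the
one-step-ahead conditional mean is
  E[X_{t+1} | X_t, ...] = c + sum_i phi_i X_{t+1-i}.
Substitute known values:
  E[X_{t+1} | ...] = (0.585) * (5)
                   = 2.9250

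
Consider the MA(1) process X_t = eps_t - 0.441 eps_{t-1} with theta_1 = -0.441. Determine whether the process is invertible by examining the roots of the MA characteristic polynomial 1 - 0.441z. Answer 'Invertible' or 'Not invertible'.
\text{Invertible}

The MA(q) characteristic polynomial is P(z) = 1 - 0.441z.
Invertibility requires all roots to lie outside the unit circle, i.e. |z| > 1 for every root.
This is linear in z: 1 + (-0.441) z = 0  =>  z = -1/(-0.441) = 2.267574,  |z| = 2.267574.
Moduli of all roots: 2.2676.
All moduli strictly greater than 1? Yes.
Verdict: Invertible.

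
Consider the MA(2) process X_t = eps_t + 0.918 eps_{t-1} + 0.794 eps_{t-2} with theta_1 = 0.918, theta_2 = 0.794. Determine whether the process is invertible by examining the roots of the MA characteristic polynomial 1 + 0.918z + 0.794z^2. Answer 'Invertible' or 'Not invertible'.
\text{Invertible}

The MA(q) characteristic polynomial is P(z) = 1 + 0.918z + 0.794z^2.
Invertibility requires all roots to lie outside the unit circle, i.e. |z| > 1 for every root.
Set 1 + (0.918) z + (0.794) z^2 = 0, i.e. a z^2 + b z + c = 0 with a = 0.794, b = 0.918, c = 1.
Discriminant D = b^2 - 4ac = (0.918)^2 - 4*(0.794)*1 = 0.842724 - (3.176) = -2.333276.
D < 0, so the roots are the complex-conjugate pair z = (-b +/- i sqrt(-D)) / (2a) = -0.5781 +/- 0.9619i.
For a conjugate pair |z|^2 = z * conj(z) = (product of roots) = c/a = 1/(0.794) = 1.259446, so |z| = sqrt(1.259446) = 1.1223 for both roots.
Moduli of all roots: 1.1223, 1.1223.
All moduli strictly greater than 1? Yes.
Verdict: Invertible.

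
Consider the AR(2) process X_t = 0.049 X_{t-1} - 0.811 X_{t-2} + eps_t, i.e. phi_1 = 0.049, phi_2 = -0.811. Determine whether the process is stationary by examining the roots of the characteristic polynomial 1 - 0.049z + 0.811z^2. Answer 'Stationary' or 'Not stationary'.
\text{Stationary}

The AR(p) characteristic polynomial is P(z) = 1 - 0.049z + 0.811z^2.
Stationarity requires all roots to lie outside the unit circle, i.e. |z| > 1 for every root.
Set 1 + (-0.049) z + (0.811) z^2 = 0, i.e. a z^2 + b z + c = 0 with a = 0.811, b = -0.049, c = 1.
Discriminant D = b^2 - 4ac = (-0.049)^2 - 4*(0.811)*1 = 0.002401 - (3.244) = -3.241599.
D < 0, so the roots are the complex-conjugate pair z = (-b +/- i sqrt(-D)) / (2a) = 0.0302 +/- 1.11i.
For a conjugate pair |z|^2 = z * conj(z) = (product of roots) = c/a = 1/(0.811) = 1.233046, so |z| = sqrt(1.233046) = 1.1104 for both roots.
Moduli of all roots: 1.1104, 1.1104.
All moduli strictly greater than 1? Yes.
Verdict: Stationary.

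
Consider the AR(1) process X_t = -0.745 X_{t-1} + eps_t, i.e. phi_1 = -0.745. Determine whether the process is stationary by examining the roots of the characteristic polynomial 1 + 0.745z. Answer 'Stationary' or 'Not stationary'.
\text{Stationary}

The AR(p) characteristic polynomial is P(z) = 1 + 0.745z.
Stationarity requires all roots to lie outside the unit circle, i.e. |z| > 1 for every root.
This is linear in z: 1 + (0.745) z = 0  =>  z = -1/(0.745) = -1.342282,  |z| = 1.342282.
Moduli of all roots: 1.3423.
All moduli strictly greater than 1? Yes.
Verdict: Stationary.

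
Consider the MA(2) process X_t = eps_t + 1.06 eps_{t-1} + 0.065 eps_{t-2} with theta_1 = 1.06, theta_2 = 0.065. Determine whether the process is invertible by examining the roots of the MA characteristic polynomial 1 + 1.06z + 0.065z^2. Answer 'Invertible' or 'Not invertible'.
\text{Invertible}

The MA(q) characteristic polynomial is P(z) = 1 + 1.06z + 0.065z^2.
Invertibility requires all roots to lie outside the unit circle, i.e. |z| > 1 for every root.
Set 1 + (1.06) z + (0.065) z^2 = 0, i.e. a z^2 + b z + c = 0 with a = 0.065, b = 1.06, c = 1.
Discriminant D = b^2 - 4ac = (1.06)^2 - 4*(0.065)*1 = 1.1236 - (0.26) = 0.8636.
D >= 0, so the roots are real: z = (-b +/- sqrt(D)) / (2a) = (-1.06 +/- 0.929301) / (0.13).
  z_1 = (-1.06 + 0.929301) / (0.13) = -1.0054,   |z_1| = 1.0054.
  z_2 = (-1.06 - 0.929301) / (0.13) = -15.3023,   |z_2| = 15.3023.
Moduli of all roots: 1.0054, 15.3023.
All moduli strictly greater than 1? Yes.
Verdict: Invertible.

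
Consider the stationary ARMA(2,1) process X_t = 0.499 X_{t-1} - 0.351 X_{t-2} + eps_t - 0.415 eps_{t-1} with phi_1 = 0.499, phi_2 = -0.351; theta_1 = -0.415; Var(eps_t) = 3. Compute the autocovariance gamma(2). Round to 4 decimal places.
\gamma(2) = -1.0316

Multiply the model equation by X_{t-k} and take expectations. With theta_0 = psi_0 = 1 and psi_j the MA(infinity) weights, this gives
  gamma(k) - sum_i phi_i gamma(k-i) = c_k,
  c_k = sigma^2 * sum_{j=k..q} theta_j psi_{j-k}   (c_k = 0 for k > q),
using gamma(-m) = gamma(m).
psi-weights needed (psi_j = theta_j + sum_i phi_i psi_{j-i}):
  psi_1 = theta_1 + phi_1 = -0.415 + (0.499) = 0.084
Right-hand sides:
  c_0 = sigma^2 (1 + theta_1 psi_1) = 3 * (1 + (-0.415)(0.084)) = 3 * 0.96514 = 2.89542
  c_1 = sigma^2 theta_1 = 3 * (-0.415) = -1.245
  c_2 = 0
Equations for k = 0, 1, 2 (AR order 2, c_2 = 0):
  (E0) gamma(0) = phi_1 gamma(1) + phi_2 gamma(2) + c_0
  (E1) gamma(1) = phi_1 gamma(0) + phi_2 gamma(1) + c_1
  (E2) gamma(2) = phi_1 gamma(1) + phi_2 gamma(0)
From (E1): gamma(1) = A gamma(0) + B with
  A = phi_1 / (1 - phi_2) = 0.499 / 1.351 = 0.369356,   B = c_1 / (1 - phi_2) = -1.245 / 1.351 = -0.92154.
Insert (E2) into (E0): gamma(0) (1 - phi_2^2) = phi_1 (1 + phi_2) gamma(1) + c_0.
  phi_1 (1 + phi_2) = (0.499)(0.649) = 0.323851,   1 - phi_2^2 = 0.876799.
Replace gamma(1) by A gamma(0) + B and collect gamma(0):
  gamma(0) [0.876799 - (0.323851)(0.369356)] = (0.323851)(-0.92154) + 2.89542
  gamma(0) * 0.757183 = 2.596978
  gamma(0) = 2.596978 / 0.757183 = 3.429791.
  gamma(1) = A gamma(0) + B = (0.369356)(3.429791) + (-0.92154) = 0.345274.
  gamma(2) = phi_1 gamma(1) + phi_2 gamma(0) = (0.499)(0.345274) + (-0.351)(3.429791) = -1.031565.
Therefore gamma(2) = -1.0316 (to 4 decimal places).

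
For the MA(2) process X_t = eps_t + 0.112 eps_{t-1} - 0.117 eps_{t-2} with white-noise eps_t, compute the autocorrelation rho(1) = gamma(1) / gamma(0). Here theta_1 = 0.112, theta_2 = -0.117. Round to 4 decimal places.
\rho(1) = 0.0964

For an MA(q) process with theta_0 = 1, the autocovariance is
  gamma(k) = sigma^2 * sum_{i=0..q-k} theta_i * theta_{i+k},
and rho(k) = gamma(k) / gamma(0). Sigma^2 cancels.
  numerator   = (1)*(0.112) + (0.112)*(-0.117) = 0.098896.
  denominator = (1)^2 + (0.112)^2 + (-0.117)^2 = 1.026233.
  rho(1) = 0.098896 / 1.026233 = 0.0964.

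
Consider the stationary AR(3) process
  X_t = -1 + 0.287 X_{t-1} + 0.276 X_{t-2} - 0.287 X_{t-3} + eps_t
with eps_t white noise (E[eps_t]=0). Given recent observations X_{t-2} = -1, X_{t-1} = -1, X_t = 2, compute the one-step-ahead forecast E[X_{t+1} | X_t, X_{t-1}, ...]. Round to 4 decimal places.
E[X_{t+1} \mid \mathcal F_t] = -0.4150

For an AR(p) model X_t = c + sum_i phi_i X_{t-i} + eps_t, the
one-step-ahead conditional mean is
  E[X_{t+1} | X_t, ...] = c + sum_i phi_i X_{t+1-i}.
Substitute known values:
  E[X_{t+1} | ...] = -1 + (0.287) * (2) + (0.276) * (-1) + (-0.287) * (-1)
                   = -0.4150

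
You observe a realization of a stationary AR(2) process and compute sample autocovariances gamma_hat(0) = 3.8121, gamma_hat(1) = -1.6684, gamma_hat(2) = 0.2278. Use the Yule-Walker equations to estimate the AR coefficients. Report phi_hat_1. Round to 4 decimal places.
\hat\phi_{1} = -0.5090

The Yule-Walker equations for an AR(p) process read, in matrix form,
  Gamma_p phi = r_p,   with   (Gamma_p)_{ij} = gamma(|i - j|),
                       (r_p)_i = gamma(i),   i,j = 1..p.
Substitute the sample gammas (Toeplitz matrix and right-hand side of size 2):
  Gamma_p = [[3.8121, -1.6684], [-1.6684, 3.8121]]
  r_p     = [-1.6684, 0.2278]
Written out:
  3.8121 phi_1 - 1.6684 phi_2 = -1.6684
  -1.6684 phi_1 + 3.8121 phi_2 = 0.2278
Solve by Cramer's rule:
  det = gamma(0)^2 - gamma(1)^2 = (3.8121)^2 - (-1.6684)^2 = 14.53210641 - 2.78355856 = 11.74854785
  phi_hat_1 = [gamma(1) gamma(0) - gamma(1) gamma(2)] / det = [(-1.6684)(3.8121) - (-1.6684)(0.2278)] / 11.74854785 = -5.98004612 / 11.74854785 = -0.509
  phi_hat_2 = [gamma(0) gamma(2) - gamma(1)^2] / det = [(3.8121)(0.2278) - (-1.6684)^2] / 11.74854785 = -1.91516218 / 11.74854785 = -0.163
So phi_hat = [-0.5090, -0.1630].
Therefore phi_hat_1 = -0.5090.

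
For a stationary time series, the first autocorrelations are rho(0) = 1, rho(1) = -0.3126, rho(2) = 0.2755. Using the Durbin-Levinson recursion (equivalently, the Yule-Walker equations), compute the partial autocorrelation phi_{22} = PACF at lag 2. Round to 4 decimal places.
\phi_{22} = 0.1970

The PACF at lag k is phi_{kk}, the last component of the solution
to the Yule-Walker system G_k phi = r_k where
  (G_k)_{ij} = rho(|i - j|), (r_k)_i = rho(i), i,j = 1..k.
Equivalently, Durbin-Levinson gives phi_{kk} iteratively:
  phi_{11} = rho(1)
  phi_{kk} = [rho(k) - sum_{j=1..k-1} phi_{k-1,j} rho(k-j)]
            / [1 - sum_{j=1..k-1} phi_{k-1,j} rho(j)],
  phi_{k,j} = phi_{k-1,j} - phi_{kk} phi_{k-1,k-j},  j = 1..k-1.
Step k = 1:
  phi_11 = rho(1) = -0.3126.
Step k = 2:
  phi_22 = [rho(2) - phi_11 rho(1)] / [1 - phi_11 rho(1)] = [0.2755 - (-0.3126)(-0.3126)] / [1 - (-0.3126)(-0.3126)]
         = 0.17778124 / 0.90228124 = 0.197.
Therefore phi_{22} = 0.1970.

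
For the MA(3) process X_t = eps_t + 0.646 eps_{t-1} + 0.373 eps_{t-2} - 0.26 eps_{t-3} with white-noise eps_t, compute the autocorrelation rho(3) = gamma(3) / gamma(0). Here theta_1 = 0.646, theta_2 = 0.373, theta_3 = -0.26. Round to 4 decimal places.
\rho(3) = -0.1601

For an MA(q) process with theta_0 = 1, the autocovariance is
  gamma(k) = sigma^2 * sum_{i=0..q-k} theta_i * theta_{i+k},
and rho(k) = gamma(k) / gamma(0). Sigma^2 cancels.
  numerator   = (1)*(-0.26) = -0.26.
  denominator = (1)^2 + (0.646)^2 + (0.373)^2 + (-0.26)^2 = 1.624045.
  rho(3) = -0.26 / 1.624045 = -0.1601.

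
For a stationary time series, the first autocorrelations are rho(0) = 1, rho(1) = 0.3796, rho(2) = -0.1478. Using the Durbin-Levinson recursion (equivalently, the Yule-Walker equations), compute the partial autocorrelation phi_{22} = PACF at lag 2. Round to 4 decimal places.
\phi_{22} = -0.3410

The PACF at lag k is phi_{kk}, the last component of the solution
to the Yule-Walker system G_k phi = r_k where
  (G_k)_{ij} = rho(|i - j|), (r_k)_i = rho(i), i,j = 1..k.
Equivalently, Durbin-Levinson gives phi_{kk} iteratively:
  phi_{11} = rho(1)
  phi_{kk} = [rho(k) - sum_{j=1..k-1} phi_{k-1,j} rho(k-j)]
            / [1 - sum_{j=1..k-1} phi_{k-1,j} rho(j)],
  phi_{k,j} = phi_{k-1,j} - phi_{kk} phi_{k-1,k-j},  j = 1..k-1.
Step k = 1:
  phi_11 = rho(1) = 0.3796.
Step k = 2:
  phi_22 = [rho(2) - phi_11 rho(1)] / [1 - phi_11 rho(1)] = [-0.1478 - (0.3796)(0.3796)] / [1 - (0.3796)(0.3796)]
         = -0.29189616 / 0.85590384 = -0.341.
Therefore phi_{22} = -0.3410.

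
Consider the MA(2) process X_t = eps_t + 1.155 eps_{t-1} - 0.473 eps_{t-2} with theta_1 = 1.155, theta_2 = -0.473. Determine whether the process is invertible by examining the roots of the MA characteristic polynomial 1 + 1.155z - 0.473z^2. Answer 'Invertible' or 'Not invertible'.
\text{Not invertible}

The MA(q) characteristic polynomial is P(z) = 1 + 1.155z - 0.473z^2.
Invertibility requires all roots to lie outside the unit circle, i.e. |z| > 1 for every root.
Set 1 + (1.155) z + (-0.473) z^2 = 0, i.e. a z^2 + b z + c = 0 with a = -0.473, b = 1.155, c = 1.
Discriminant D = b^2 - 4ac = (1.155)^2 - 4*(-0.473)*1 = 1.334025 - (-1.892) = 3.226025.
D >= 0, so the roots are real: z = (-b +/- sqrt(D)) / (2a) = (-1.155 +/- 1.796114) / (-0.946).
  z_1 = (-1.155 + 1.796114) / (-0.946) = -0.6777,   |z_1| = 0.6777.
  z_2 = (-1.155 - 1.796114) / (-0.946) = 3.1196,   |z_2| = 3.1196.
Moduli of all roots: 0.6777, 3.1196.
All moduli strictly greater than 1? No.
Verdict: Not invertible.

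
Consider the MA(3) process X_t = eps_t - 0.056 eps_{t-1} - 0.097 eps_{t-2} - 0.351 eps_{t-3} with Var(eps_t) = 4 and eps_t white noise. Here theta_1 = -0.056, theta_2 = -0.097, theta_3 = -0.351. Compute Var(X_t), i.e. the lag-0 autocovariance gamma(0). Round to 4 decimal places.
\gamma(0) = 4.5430

For an MA(q) process X_t = eps_t + sum_i theta_i eps_{t-i} with
Var(eps_t) = sigma^2, the variance is
  gamma(0) = sigma^2 * (1 + sum_i theta_i^2).
  sum_i theta_i^2 = (-0.056)^2 + (-0.097)^2 + (-0.351)^2 = 0.003136 + 0.009409 + 0.123201 = 0.135746.
  gamma(0) = 4 * (1 + 0.135746) = 4 * 1.135746 = 4.542984, which rounds to 4.5430.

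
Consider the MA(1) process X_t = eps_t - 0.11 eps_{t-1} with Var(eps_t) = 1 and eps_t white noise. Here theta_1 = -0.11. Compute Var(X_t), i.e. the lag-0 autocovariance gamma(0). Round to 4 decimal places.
\gamma(0) = 1.0121

For an MA(q) process X_t = eps_t + sum_i theta_i eps_{t-i} with
Var(eps_t) = sigma^2, the variance is
  gamma(0) = sigma^2 * (1 + sum_i theta_i^2).
  sum_i theta_i^2 = (-0.11)^2 = 0.0121.
  gamma(0) = 1 * (1 + 0.0121) = 1 * 1.0121 = 1.0121.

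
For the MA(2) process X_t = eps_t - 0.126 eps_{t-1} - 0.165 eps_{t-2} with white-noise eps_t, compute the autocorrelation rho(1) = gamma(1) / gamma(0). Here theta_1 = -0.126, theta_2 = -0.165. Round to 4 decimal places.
\rho(1) = -0.1009

For an MA(q) process with theta_0 = 1, the autocovariance is
  gamma(k) = sigma^2 * sum_{i=0..q-k} theta_i * theta_{i+k},
and rho(k) = gamma(k) / gamma(0). Sigma^2 cancels.
  numerator   = (1)*(-0.126) + (-0.126)*(-0.165) = -0.10521.
  denominator = (1)^2 + (-0.126)^2 + (-0.165)^2 = 1.043101.
  rho(1) = -0.10521 / 1.043101 = -0.1009.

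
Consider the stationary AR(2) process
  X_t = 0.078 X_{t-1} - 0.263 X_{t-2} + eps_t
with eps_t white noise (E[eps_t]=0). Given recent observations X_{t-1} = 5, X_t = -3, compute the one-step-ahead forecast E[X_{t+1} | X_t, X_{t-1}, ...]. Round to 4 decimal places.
E[X_{t+1} \mid \mathcal F_t] = -1.5490

For an AR(p) model X_t = c + sum_i phi_i X_{t-i} + eps_t, the
one-step-ahead conditional mean is
  E[X_{t+1} | X_t, ...] = c + sum_i phi_i X_{t+1-i}.
Substitute known values:
  E[X_{t+1} | ...] = (0.078) * (-3) + (-0.263) * (5)
                   = -1.5490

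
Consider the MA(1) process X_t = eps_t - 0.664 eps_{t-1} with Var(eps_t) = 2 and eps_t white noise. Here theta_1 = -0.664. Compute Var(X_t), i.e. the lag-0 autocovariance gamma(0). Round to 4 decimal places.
\gamma(0) = 2.8818

For an MA(q) process X_t = eps_t + sum_i theta_i eps_{t-i} with
Var(eps_t) = sigma^2, the variance is
  gamma(0) = sigma^2 * (1 + sum_i theta_i^2).
  sum_i theta_i^2 = (-0.664)^2 = 0.440896.
  gamma(0) = 2 * (1 + 0.440896) = 2 * 1.440896 = 2.881792, which rounds to 2.8818.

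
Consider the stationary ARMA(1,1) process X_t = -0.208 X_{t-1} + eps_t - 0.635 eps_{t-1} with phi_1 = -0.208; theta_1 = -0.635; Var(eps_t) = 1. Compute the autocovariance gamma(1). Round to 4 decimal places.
\gamma(1) = -0.9975

Multiply the model equation by X_{t-k} and take expectations. With theta_0 = psi_0 = 1 and psi_j the MA(infinity) weights, this gives
  gamma(k) - sum_i phi_i gamma(k-i) = c_k,
  c_k = sigma^2 * sum_{j=k..q} theta_j psi_{j-k}   (c_k = 0 for k > q),
using gamma(-m) = gamma(m).
psi-weights needed (psi_j = theta_j + sum_i phi_i psi_{j-i}):
  psi_1 = theta_1 + phi_1 = -0.635 + (-0.208) = -0.843
Right-hand sides:
  c_0 = sigma^2 (1 + theta_1 psi_1) = 1 * (1 + (-0.635)(-0.843)) = 1 * 1.535305 = 1.535305
  c_1 = sigma^2 theta_1 = 1 * (-0.635) = -0.635
  c_2 = 0
Equations for k = 0 and k = 1 (AR order 1):
  gamma(0) = phi_1 gamma(1) + c_0
  gamma(1) = phi_1 gamma(0) + c_1
Substituting the second into the first: gamma(0) (1 - phi_1^2) = c_0 + phi_1 c_1, so
  gamma(0) = (c_0 + phi_1 c_1) / (1 - phi_1^2) = (1.535305 + (-0.208)(-0.635)) / (1 - (-0.208)^2) = 1.667385 / 0.956736 = 1.742785.
  gamma(1) = phi_1 gamma(0) + c_1 = (-0.208)(1.742785) + (-0.635) = -0.997499.
Therefore gamma(1) = -0.9975 (to 4 decimal places).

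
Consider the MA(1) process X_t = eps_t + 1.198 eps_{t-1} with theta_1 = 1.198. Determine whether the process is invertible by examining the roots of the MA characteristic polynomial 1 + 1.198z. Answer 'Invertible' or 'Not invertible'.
\text{Not invertible}

The MA(q) characteristic polynomial is P(z) = 1 + 1.198z.
Invertibility requires all roots to lie outside the unit circle, i.e. |z| > 1 for every root.
This is linear in z: 1 + (1.198) z = 0  =>  z = -1/(1.198) = -0.834725,  |z| = 0.834725.
Moduli of all roots: 0.8347.
All moduli strictly greater than 1? No.
Verdict: Not invertible.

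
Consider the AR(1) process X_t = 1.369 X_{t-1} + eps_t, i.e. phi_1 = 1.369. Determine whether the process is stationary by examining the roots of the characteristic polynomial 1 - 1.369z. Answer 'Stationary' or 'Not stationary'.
\text{Not stationary}

The AR(p) characteristic polynomial is P(z) = 1 - 1.369z.
Stationarity requires all roots to lie outside the unit circle, i.e. |z| > 1 for every root.
This is linear in z: 1 + (-1.369) z = 0  =>  z = -1/(-1.369) = 0.73046,  |z| = 0.73046.
Moduli of all roots: 0.7305.
All moduli strictly greater than 1? No.
Verdict: Not stationary.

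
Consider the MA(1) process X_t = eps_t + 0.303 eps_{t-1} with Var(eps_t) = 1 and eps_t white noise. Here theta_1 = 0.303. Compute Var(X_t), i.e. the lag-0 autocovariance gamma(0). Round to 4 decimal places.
\gamma(0) = 1.0918

For an MA(q) process X_t = eps_t + sum_i theta_i eps_{t-i} with
Var(eps_t) = sigma^2, the variance is
  gamma(0) = sigma^2 * (1 + sum_i theta_i^2).
  sum_i theta_i^2 = (0.303)^2 = 0.091809.
  gamma(0) = 1 * (1 + 0.091809) = 1 * 1.091809 = 1.091809, which rounds to 1.0918.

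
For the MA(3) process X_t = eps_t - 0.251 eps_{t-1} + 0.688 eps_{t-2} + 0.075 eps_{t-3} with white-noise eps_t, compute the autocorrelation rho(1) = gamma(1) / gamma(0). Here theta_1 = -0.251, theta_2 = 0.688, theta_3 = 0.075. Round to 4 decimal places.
\rho(1) = -0.2413

For an MA(q) process with theta_0 = 1, the autocovariance is
  gamma(k) = sigma^2 * sum_{i=0..q-k} theta_i * theta_{i+k},
and rho(k) = gamma(k) / gamma(0). Sigma^2 cancels.
  numerator   = (1)*(-0.251) + (-0.251)*(0.688) + (0.688)*(0.075) = -0.372088.
  denominator = (1)^2 + (-0.251)^2 + (0.688)^2 + (0.075)^2 = 1.54197.
  rho(1) = -0.372088 / 1.54197 = -0.2413.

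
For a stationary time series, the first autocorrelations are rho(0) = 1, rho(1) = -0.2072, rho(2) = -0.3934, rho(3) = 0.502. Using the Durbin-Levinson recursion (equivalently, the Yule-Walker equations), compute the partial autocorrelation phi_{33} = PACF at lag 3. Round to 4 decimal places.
\phi_{33} = 0.3810

The PACF at lag k is phi_{kk}, the last component of the solution
to the Yule-Walker system G_k phi = r_k where
  (G_k)_{ij} = rho(|i - j|), (r_k)_i = rho(i), i,j = 1..k.
Equivalently, Durbin-Levinson gives phi_{kk} iteratively:
  phi_{11} = rho(1)
  phi_{kk} = [rho(k) - sum_{j=1..k-1} phi_{k-1,j} rho(k-j)]
            / [1 - sum_{j=1..k-1} phi_{k-1,j} rho(j)],
  phi_{k,j} = phi_{k-1,j} - phi_{kk} phi_{k-1,k-j},  j = 1..k-1.
Step k = 1:
  phi_11 = rho(1) = -0.2072.
Step k = 2:
  phi_22 = [rho(2) - phi_11 rho(1)] / [1 - phi_11 rho(1)] = [-0.3934 - (-0.2072)(-0.2072)] / [1 - (-0.2072)(-0.2072)]
         = -0.43633184 / 0.95706816 = -0.455905.
  Update: phi_21 = phi_11 - phi_22 phi_11 = -0.2072 - (-0.455905)(-0.2072) = -0.301663.
Step k = 3:
  phi_33 = [rho(3) - phi_21 rho(2) - phi_22 rho(1)] / [1 - phi_21 rho(1) - phi_22 rho(2)]
    numerator   = 0.502 - (-0.301663)(-0.3934) - (-0.455905)(-0.2072) = 0.28886215
    denominator = 1 - (-0.301663)(-0.2072) - (-0.455905)(-0.3934) = 0.75814244
  phi_33 = 0.28886215 / 0.75814244 = 0.381.
Therefore phi_{33} = 0.3810.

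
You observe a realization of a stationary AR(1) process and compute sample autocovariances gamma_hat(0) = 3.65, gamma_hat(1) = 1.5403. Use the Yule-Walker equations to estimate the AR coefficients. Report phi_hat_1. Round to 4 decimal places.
\hat\phi_{1} = 0.4220

The Yule-Walker equations for an AR(p) process read, in matrix form,
  Gamma_p phi = r_p,   with   (Gamma_p)_{ij} = gamma(|i - j|),
                       (r_p)_i = gamma(i),   i,j = 1..p.
Substitute the sample gammas (Toeplitz matrix and right-hand side of size 1):
  Gamma_p = [[3.65]]
  r_p     = [1.5403]
With p = 1 this is the single equation gamma(0) phi_1 = gamma(1):
  phi_hat_1 = gamma(1) / gamma(0) = 1.5403 / 3.65 = 0.4220.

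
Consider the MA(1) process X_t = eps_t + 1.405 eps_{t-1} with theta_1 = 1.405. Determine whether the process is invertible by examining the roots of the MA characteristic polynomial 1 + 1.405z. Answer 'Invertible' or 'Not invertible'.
\text{Not invertible}

The MA(q) characteristic polynomial is P(z) = 1 + 1.405z.
Invertibility requires all roots to lie outside the unit circle, i.e. |z| > 1 for every root.
This is linear in z: 1 + (1.405) z = 0  =>  z = -1/(1.405) = -0.711744,  |z| = 0.711744.
Moduli of all roots: 0.7117.
All moduli strictly greater than 1? No.
Verdict: Not invertible.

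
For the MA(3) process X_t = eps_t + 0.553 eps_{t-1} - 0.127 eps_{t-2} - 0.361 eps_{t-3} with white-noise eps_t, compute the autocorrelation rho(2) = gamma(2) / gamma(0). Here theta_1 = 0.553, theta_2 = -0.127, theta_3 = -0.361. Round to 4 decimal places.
\rho(2) = -0.2249

For an MA(q) process with theta_0 = 1, the autocovariance is
  gamma(k) = sigma^2 * sum_{i=0..q-k} theta_i * theta_{i+k},
and rho(k) = gamma(k) / gamma(0). Sigma^2 cancels.
  numerator   = (1)*(-0.127) + (0.553)*(-0.361) = -0.326633.
  denominator = (1)^2 + (0.553)^2 + (-0.127)^2 + (-0.361)^2 = 1.452259.
  rho(2) = -0.326633 / 1.452259 = -0.2249.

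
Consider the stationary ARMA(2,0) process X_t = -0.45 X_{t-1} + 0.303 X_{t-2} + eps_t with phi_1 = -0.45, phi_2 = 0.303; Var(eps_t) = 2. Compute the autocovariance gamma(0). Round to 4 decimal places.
\gamma(0) = 3.7762

Multiply the model equation by X_{t-k} and take expectations. With theta_0 = psi_0 = 1 and psi_j the MA(infinity) weights, this gives
  gamma(k) - sum_i phi_i gamma(k-i) = c_k,
  c_k = sigma^2 * sum_{j=k..q} theta_j psi_{j-k}   (c_k = 0 for k > q),
using gamma(-m) = gamma(m).
Pure AR (q = 0): c_0 = sigma^2 = 2, c_k = 0 for k >= 1.
Equations for k = 0, 1, 2 (AR order 2, c_2 = 0):
  (E0) gamma(0) = phi_1 gamma(1) + phi_2 gamma(2) + c_0
  (E1) gamma(1) = phi_1 gamma(0) + phi_2 gamma(1) + c_1
  (E2) gamma(2) = phi_1 gamma(1) + phi_2 gamma(0)
From (E1): gamma(1) = A gamma(0) + B with
  A = phi_1 / (1 - phi_2) = -0.45 / 0.697 = -0.645624,   B = c_1 / (1 - phi_2) = 0 / 0.697 = 0.
Insert (E2) into (E0): gamma(0) (1 - phi_2^2) = phi_1 (1 + phi_2) gamma(1) + c_0.
  phi_1 (1 + phi_2) = (-0.45)(1.303) = -0.58635,   1 - phi_2^2 = 0.908191.
Replace gamma(1) by A gamma(0) + B and collect gamma(0):
  gamma(0) [0.908191 - (-0.58635)(-0.645624)] = c_0 = 2
  gamma(0) * 0.529629 = 2
  gamma(0) = 2 / 0.529629 = 3.776226.
Therefore gamma(0) = 3.7762 (to 4 decimal places).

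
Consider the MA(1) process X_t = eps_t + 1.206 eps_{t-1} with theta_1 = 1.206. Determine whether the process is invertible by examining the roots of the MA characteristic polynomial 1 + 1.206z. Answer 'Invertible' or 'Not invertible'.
\text{Not invertible}

The MA(q) characteristic polynomial is P(z) = 1 + 1.206z.
Invertibility requires all roots to lie outside the unit circle, i.e. |z| > 1 for every root.
This is linear in z: 1 + (1.206) z = 0  =>  z = -1/(1.206) = -0.829187,  |z| = 0.829187.
Moduli of all roots: 0.8292.
All moduli strictly greater than 1? No.
Verdict: Not invertible.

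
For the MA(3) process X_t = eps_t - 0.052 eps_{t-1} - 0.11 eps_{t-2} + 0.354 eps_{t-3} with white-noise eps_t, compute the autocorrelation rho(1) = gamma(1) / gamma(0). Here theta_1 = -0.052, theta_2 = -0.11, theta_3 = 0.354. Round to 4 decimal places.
\rho(1) = -0.0747

For an MA(q) process with theta_0 = 1, the autocovariance is
  gamma(k) = sigma^2 * sum_{i=0..q-k} theta_i * theta_{i+k},
and rho(k) = gamma(k) / gamma(0). Sigma^2 cancels.
  numerator   = (1)*(-0.052) + (-0.052)*(-0.11) + (-0.11)*(0.354) = -0.08522.
  denominator = (1)^2 + (-0.052)^2 + (-0.11)^2 + (0.354)^2 = 1.14012.
  rho(1) = -0.08522 / 1.14012 = -0.0747.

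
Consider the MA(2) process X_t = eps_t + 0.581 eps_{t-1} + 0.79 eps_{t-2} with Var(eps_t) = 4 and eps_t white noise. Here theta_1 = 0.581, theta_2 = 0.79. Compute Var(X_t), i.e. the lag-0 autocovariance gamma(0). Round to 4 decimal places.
\gamma(0) = 7.8466

For an MA(q) process X_t = eps_t + sum_i theta_i eps_{t-i} with
Var(eps_t) = sigma^2, the variance is
  gamma(0) = sigma^2 * (1 + sum_i theta_i^2).
  sum_i theta_i^2 = (0.581)^2 + (0.79)^2 = 0.337561 + 0.6241 = 0.961661.
  gamma(0) = 4 * (1 + 0.961661) = 4 * 1.961661 = 7.846644, which rounds to 7.8466.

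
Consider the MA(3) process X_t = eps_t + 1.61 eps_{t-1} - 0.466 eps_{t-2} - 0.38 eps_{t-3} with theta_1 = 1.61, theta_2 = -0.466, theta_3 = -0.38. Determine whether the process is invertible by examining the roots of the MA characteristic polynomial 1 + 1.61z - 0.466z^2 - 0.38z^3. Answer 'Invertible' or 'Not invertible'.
\text{Not invertible}

The MA(q) characteristic polynomial is P(z) = 1 + 1.61z - 0.466z^2 - 0.38z^3.
Invertibility requires all roots to lie outside the unit circle, i.e. |z| > 1 for every root.
Degree 3: look for a simple real root z0 first, then factor out (1 - z/z0) and solve the remaining quadratic.
Testing z0 = -2.5: P(-2.5) = 1 + (1.61)(-2.5) + (-0.466)(-2.5)^2 + (-0.38)(-2.5)^3
  = 1 + (-4.025) + (-2.9125) + (5.9375) = 0.  So z_0 = -2.5 is a root, |z_0| = 2.5.
Divide out the factor (1 + 0.4 z) = (1 - z/z0) (since 1/z0 = -0.4):
  P(z) = (1 + 0.4 z)(1 + (1.21) z + (-0.95) z^2)
  [check: z-coef 1.21 - (-0.4) = 1.61; z^2-coef -0.95 - (-0.4)(1.21) = -0.466; z^3-coef -(-0.4)(-0.95) = -0.38.]
Remaining roots from the quadratic factor 1 + (1.21) z + (-0.95) z^2:
  Set 1 + (1.21) z + (-0.95) z^2 = 0, i.e. a z^2 + b z + c = 0 with a = -0.95, b = 1.21, c = 1.
  Discriminant D = b^2 - 4ac = (1.21)^2 - 4*(-0.95)*1 = 1.4641 - (-3.8) = 5.2641.
  D >= 0, so the roots are real: z = (-b +/- sqrt(D)) / (2a) = (-1.21 +/- 2.294363) / (-1.9).
    z_1 = (-1.21 + 2.294363) / (-1.9) = -0.5707,   |z_1| = 0.5707.
    z_2 = (-1.21 - 2.294363) / (-1.9) = 1.8444,   |z_2| = 1.8444.
Moduli of all roots: 2.5000, 0.5707, 1.8444.
All moduli strictly greater than 1? No.
Verdict: Not invertible.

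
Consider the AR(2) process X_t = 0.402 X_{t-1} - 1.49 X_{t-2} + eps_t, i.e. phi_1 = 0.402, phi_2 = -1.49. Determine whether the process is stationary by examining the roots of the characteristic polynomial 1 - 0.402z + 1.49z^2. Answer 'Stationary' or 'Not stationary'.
\text{Not stationary}

The AR(p) characteristic polynomial is P(z) = 1 - 0.402z + 1.49z^2.
Stationarity requires all roots to lie outside the unit circle, i.e. |z| > 1 for every root.
Set 1 + (-0.402) z + (1.49) z^2 = 0, i.e. a z^2 + b z + c = 0 with a = 1.49, b = -0.402, c = 1.
Discriminant D = b^2 - 4ac = (-0.402)^2 - 4*(1.49)*1 = 0.161604 - (5.96) = -5.798396.
D < 0, so the roots are the complex-conjugate pair z = (-b +/- i sqrt(-D)) / (2a) = 0.1349 +/- 0.808i.
For a conjugate pair |z|^2 = z * conj(z) = (product of roots) = c/a = 1/(1.49) = 0.671141, so |z| = sqrt(0.671141) = 0.8192 for both roots.
Moduli of all roots: 0.8192, 0.8192.
All moduli strictly greater than 1? No.
Verdict: Not stationary.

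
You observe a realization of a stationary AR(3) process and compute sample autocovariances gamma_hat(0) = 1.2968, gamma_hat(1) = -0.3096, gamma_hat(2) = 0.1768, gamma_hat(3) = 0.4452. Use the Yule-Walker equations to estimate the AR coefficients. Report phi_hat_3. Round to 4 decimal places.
\hat\phi_{3} = 0.4199

The Yule-Walker equations for an AR(p) process read, in matrix form,
  Gamma_p phi = r_p,   with   (Gamma_p)_{ij} = gamma(|i - j|),
                       (r_p)_i = gamma(i),   i,j = 1..p.
Substitute the sample gammas (Toeplitz matrix and right-hand side of size 3):
  Gamma_p = [[1.2968, -0.3096, 0.1768], [-0.3096, 1.2968, -0.3096], [0.1768, -0.3096, 1.2968]]
  r_p     = [-0.3096, 0.1768, 0.4452]
Written out (R1..R3):
  (R1) 1.2968 phi_1 - 0.3096 phi_2 + 0.1768 phi_3 = -0.3096
  (R2) -0.3096 phi_1 + 1.2968 phi_2 - 0.3096 phi_3 = 0.1768
  (R3) 0.1768 phi_1 - 0.3096 phi_2 + 1.2968 phi_3 = 0.4452
Gaussian elimination:
  R2 <- R2 - (-0.3096/1.2968) R1 = R2 - (-0.238742) R1:  1.222886 phi_2 - 0.26739 phi_3 = 0.102886
  R3 <- R3 - (0.1768/1.2968) R1 = R3 - (0.136336) R1:  -0.26739 phi_2 + 1.272696 phi_3 = 0.48741
  R3 <- R3 - (-0.26739/1.222886) R2 = R3 - (-0.218655) R2:  1.21423 phi_3 = 0.509906
Back-substitution:
  phi_hat_3 = 0.509906 / 1.21423 = 0.419942
  phi_hat_2 = (0.102886 - (-0.26739)(0.419942)) / 1.222886 = 0.175956
  phi_hat_1 = (-0.3096 - (-0.3096)(0.175956) - (0.1768)(0.419942)) / 1.2968 = -0.253987
So phi_hat = [-0.2540, 0.1760, 0.4199].
Therefore phi_hat_3 = 0.4199.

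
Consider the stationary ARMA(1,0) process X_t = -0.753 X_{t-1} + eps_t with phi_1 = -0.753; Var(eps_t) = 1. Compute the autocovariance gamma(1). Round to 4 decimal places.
\gamma(1) = -1.7391

Multiply the model equation by X_{t-k} and take expectations. With theta_0 = psi_0 = 1 and psi_j the MA(infinity) weights, this gives
  gamma(k) - sum_i phi_i gamma(k-i) = c_k,
  c_k = sigma^2 * sum_{j=k..q} theta_j psi_{j-k}   (c_k = 0 for k > q),
using gamma(-m) = gamma(m).
Pure AR (q = 0): c_0 = sigma^2 = 1, c_k = 0 for k >= 1.
Equations for k = 0 and k = 1 (AR order 1):
  gamma(0) = phi_1 gamma(1) + c_0
  gamma(1) = phi_1 gamma(0) + c_1
Substituting the second into the first: gamma(0) (1 - phi_1^2) = c_0 + phi_1 c_1, so
  gamma(0) = c_0 / (1 - phi_1^2) = 1 / (1 - (-0.753)^2) = 1 / 0.432991 = 2.309517.
  gamma(1) = phi_1 gamma(0) = (-0.753)(2.309517) = -1.739066.
Therefore gamma(1) = -1.7391 (to 4 decimal places).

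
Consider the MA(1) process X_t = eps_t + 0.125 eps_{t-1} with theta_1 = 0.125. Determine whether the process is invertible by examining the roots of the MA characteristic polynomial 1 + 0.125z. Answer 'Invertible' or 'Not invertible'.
\text{Invertible}

The MA(q) characteristic polynomial is P(z) = 1 + 0.125z.
Invertibility requires all roots to lie outside the unit circle, i.e. |z| > 1 for every root.
This is linear in z: 1 + (0.125) z = 0  =>  z = -1/(0.125) = -8,  |z| = 8.
Moduli of all roots: 8.0000.
All moduli strictly greater than 1? Yes.
Verdict: Invertible.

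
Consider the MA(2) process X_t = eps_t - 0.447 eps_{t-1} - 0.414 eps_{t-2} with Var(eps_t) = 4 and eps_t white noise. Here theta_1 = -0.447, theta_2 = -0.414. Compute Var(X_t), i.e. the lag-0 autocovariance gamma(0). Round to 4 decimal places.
\gamma(0) = 5.4848

For an MA(q) process X_t = eps_t + sum_i theta_i eps_{t-i} with
Var(eps_t) = sigma^2, the variance is
  gamma(0) = sigma^2 * (1 + sum_i theta_i^2).
  sum_i theta_i^2 = (-0.447)^2 + (-0.414)^2 = 0.199809 + 0.171396 = 0.371205.
  gamma(0) = 4 * (1 + 0.371205) = 4 * 1.371205 = 5.48482, which rounds to 5.4848.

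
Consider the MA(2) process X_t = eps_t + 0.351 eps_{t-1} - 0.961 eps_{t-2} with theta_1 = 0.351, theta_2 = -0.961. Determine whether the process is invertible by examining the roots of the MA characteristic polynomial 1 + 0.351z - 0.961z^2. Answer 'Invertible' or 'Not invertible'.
\text{Not invertible}

The MA(q) characteristic polynomial is P(z) = 1 + 0.351z - 0.961z^2.
Invertibility requires all roots to lie outside the unit circle, i.e. |z| > 1 for every root.
Set 1 + (0.351) z + (-0.961) z^2 = 0, i.e. a z^2 + b z + c = 0 with a = -0.961, b = 0.351, c = 1.
Discriminant D = b^2 - 4ac = (0.351)^2 - 4*(-0.961)*1 = 0.123201 - (-3.844) = 3.967201.
D >= 0, so the roots are real: z = (-b +/- sqrt(D)) / (2a) = (-0.351 +/- 1.991783) / (-1.922).
  z_1 = (-0.351 + 1.991783) / (-1.922) = -0.8537,   |z_1| = 0.8537.
  z_2 = (-0.351 - 1.991783) / (-1.922) = 1.2189,   |z_2| = 1.2189.
Moduli of all roots: 0.8537, 1.2189.
All moduli strictly greater than 1? No.
Verdict: Not invertible.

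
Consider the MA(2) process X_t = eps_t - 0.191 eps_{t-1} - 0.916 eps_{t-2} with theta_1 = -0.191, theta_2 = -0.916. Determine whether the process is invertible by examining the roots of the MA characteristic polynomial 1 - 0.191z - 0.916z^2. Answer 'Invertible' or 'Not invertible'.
\text{Not invertible}

The MA(q) characteristic polynomial is P(z) = 1 - 0.191z - 0.916z^2.
Invertibility requires all roots to lie outside the unit circle, i.e. |z| > 1 for every root.
Set 1 + (-0.191) z + (-0.916) z^2 = 0, i.e. a z^2 + b z + c = 0 with a = -0.916, b = -0.191, c = 1.
Discriminant D = b^2 - 4ac = (-0.191)^2 - 4*(-0.916)*1 = 0.036481 - (-3.664) = 3.700481.
D >= 0, so the roots are real: z = (-b +/- sqrt(D)) / (2a) = (0.191 +/- 1.923663) / (-1.832).
  z_1 = (0.191 + 1.923663) / (-1.832) = -1.1543,   |z_1| = 1.1543.
  z_2 = (0.191 - 1.923663) / (-1.832) = 0.9458,   |z_2| = 0.9458.
Moduli of all roots: 1.1543, 0.9458.
All moduli strictly greater than 1? No.
Verdict: Not invertible.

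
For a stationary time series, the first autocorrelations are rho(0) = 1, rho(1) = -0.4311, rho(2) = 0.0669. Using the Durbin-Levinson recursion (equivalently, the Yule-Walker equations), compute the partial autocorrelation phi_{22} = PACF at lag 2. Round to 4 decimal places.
\phi_{22} = -0.1461

The PACF at lag k is phi_{kk}, the last component of the solution
to the Yule-Walker system G_k phi = r_k where
  (G_k)_{ij} = rho(|i - j|), (r_k)_i = rho(i), i,j = 1..k.
Equivalently, Durbin-Levinson gives phi_{kk} iteratively:
  phi_{11} = rho(1)
  phi_{kk} = [rho(k) - sum_{j=1..k-1} phi_{k-1,j} rho(k-j)]
            / [1 - sum_{j=1..k-1} phi_{k-1,j} rho(j)],
  phi_{k,j} = phi_{k-1,j} - phi_{kk} phi_{k-1,k-j},  j = 1..k-1.
Step k = 1:
  phi_11 = rho(1) = -0.4311.
Step k = 2:
  phi_22 = [rho(2) - phi_11 rho(1)] / [1 - phi_11 rho(1)] = [0.0669 - (-0.4311)(-0.4311)] / [1 - (-0.4311)(-0.4311)]
         = -0.11894721 / 0.81415279 = -0.1461.
Therefore phi_{22} = -0.1461.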